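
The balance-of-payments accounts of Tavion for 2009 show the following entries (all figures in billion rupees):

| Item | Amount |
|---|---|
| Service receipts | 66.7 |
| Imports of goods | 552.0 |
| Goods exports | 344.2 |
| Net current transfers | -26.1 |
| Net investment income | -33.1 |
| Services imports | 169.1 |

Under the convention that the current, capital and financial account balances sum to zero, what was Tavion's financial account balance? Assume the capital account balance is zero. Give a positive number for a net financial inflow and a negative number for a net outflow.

Goods balance = 344.2 - 552.0 = -207.8
Services balance = 66.7 - 169.1 = -102.4
Trade balance (goods + services) = -207.8 + (-102.4) = -310.2
Net primary income = -33.1
Net secondary income = -26.1
Current account = -310.2 + (-33.1) + (-26.1) = -369.4
Financial account = -(-369.4) = 369.4

369.4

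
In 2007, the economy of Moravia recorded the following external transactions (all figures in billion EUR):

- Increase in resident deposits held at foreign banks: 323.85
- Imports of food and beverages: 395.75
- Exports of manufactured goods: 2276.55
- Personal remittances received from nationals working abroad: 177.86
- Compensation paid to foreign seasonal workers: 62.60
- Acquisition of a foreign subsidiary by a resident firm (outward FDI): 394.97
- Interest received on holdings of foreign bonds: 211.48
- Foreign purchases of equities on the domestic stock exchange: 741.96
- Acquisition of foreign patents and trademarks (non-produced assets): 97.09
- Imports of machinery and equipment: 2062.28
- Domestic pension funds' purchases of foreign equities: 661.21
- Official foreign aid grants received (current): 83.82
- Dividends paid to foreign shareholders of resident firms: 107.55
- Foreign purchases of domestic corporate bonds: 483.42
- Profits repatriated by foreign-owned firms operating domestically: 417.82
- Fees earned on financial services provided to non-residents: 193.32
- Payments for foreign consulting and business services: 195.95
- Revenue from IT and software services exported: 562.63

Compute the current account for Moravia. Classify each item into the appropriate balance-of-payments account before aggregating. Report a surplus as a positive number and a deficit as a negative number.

Goods: 2276.55 - 395.75 - 2062.28 = -181.48
Services: -195.95 + 562.63 + 193.32 = 560.00
Primary income: -417.82 - 107.55 + 211.48 - 62.60 = -376.49
Secondary income: 83.82 + 177.86 = 261.68
Current account = (-181.48) + 560.00 + (-376.49) + 261.68 = 263.71
(Excluded from the current account — financial account: increase in resident deposits held at foreign banks 323.85, acquisition of a foreign subsidiary by a resident firm (outward FDI) 394.97, foreign purchases of equities on the domestic stock exchange 741.96, domestic pension funds' purchases of foreign equities 661.21, foreign purchases of domestic corporate bonds 483.42; capital account: acquisition of foreign patents and trademarks (non-produced assets) 97.09.)

263.71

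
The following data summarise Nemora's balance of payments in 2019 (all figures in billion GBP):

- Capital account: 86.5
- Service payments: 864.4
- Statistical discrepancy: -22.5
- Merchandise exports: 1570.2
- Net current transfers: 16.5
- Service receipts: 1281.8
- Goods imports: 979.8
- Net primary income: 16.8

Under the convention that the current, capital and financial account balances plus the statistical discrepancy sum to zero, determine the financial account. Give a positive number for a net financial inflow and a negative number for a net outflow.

Goods balance = 1570.2 - 979.8 = 590.4
Services balance = 1281.8 - 864.4 = 417.4
Trade balance (goods + services) = 590.4 + 417.4 = 1007.8
Net primary income = 16.8
Net secondary income = 16.5
Current account = 1007.8 + 16.8 + 16.5 = 1041.1
Financial account = -(1041.1 + 86.5 + (-22.5)) = -1105.1

-1105.1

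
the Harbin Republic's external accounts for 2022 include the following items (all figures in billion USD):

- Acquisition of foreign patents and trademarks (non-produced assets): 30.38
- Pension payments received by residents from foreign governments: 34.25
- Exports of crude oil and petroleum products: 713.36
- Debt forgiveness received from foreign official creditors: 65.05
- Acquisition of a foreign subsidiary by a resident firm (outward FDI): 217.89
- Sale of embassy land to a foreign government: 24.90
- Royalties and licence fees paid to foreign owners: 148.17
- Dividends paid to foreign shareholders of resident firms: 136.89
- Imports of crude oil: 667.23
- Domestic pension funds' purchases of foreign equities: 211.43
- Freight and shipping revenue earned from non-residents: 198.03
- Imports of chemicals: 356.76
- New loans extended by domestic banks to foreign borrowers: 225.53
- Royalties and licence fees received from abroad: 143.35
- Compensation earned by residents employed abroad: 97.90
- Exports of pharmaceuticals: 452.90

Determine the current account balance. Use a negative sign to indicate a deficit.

Goods: -667.23 + 713.36 + 452.90 - 356.76 = 142.27
Services: 143.35 - 148.17 + 198.03 = 193.21
Primary income: 97.90 - 136.89 = -38.99
Secondary income: 34.25
Current account = 142.27 + 193.21 + (-38.99) + 34.25 = 330.74
(Excluded from the current account — capital account: acquisition of foreign patents and trademarks (non-produced assets) 30.38, debt forgiveness received from foreign official creditors 65.05, sale of embassy land to a foreign government 24.90; financial account: acquisition of a foreign subsidiary by a resident firm (outward FDI) 217.89, domestic pension funds' purchases of foreign equities 211.43, new loans extended by domestic banks to foreign borrowers 225.53.)

330.74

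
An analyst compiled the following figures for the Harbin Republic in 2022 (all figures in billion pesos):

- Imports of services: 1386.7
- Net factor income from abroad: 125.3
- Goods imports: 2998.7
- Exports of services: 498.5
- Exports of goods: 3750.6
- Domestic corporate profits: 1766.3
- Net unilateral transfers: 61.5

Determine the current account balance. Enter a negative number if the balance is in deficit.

Goods balance = 3750.6 - 2998.7 = 751.9
Services balance = 498.5 - 1386.7 = -888.2
Trade balance (goods + services) = 751.9 + (-888.2) = -136.3
Net primary income = 125.3
Net secondary income = 61.5
Current account = -136.3 + 125.3 + 61.5 = 50.5

50.5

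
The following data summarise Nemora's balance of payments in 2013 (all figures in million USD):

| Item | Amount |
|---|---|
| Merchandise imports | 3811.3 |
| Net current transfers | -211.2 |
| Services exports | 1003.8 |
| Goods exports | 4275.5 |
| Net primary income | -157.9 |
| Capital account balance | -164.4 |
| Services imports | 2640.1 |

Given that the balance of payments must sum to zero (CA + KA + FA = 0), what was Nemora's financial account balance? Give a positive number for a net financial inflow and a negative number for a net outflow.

1705.6

Goods balance = 4275.5 - 3811.3 = 464.2
Services balance = 1003.8 - 2640.1 = -1636.3
Trade balance (goods + services) = 464.2 + (-1636.3) = -1172.1
Net primary income = -157.9
Net secondary income = -211.2
Current account = -1172.1 + (-157.9) + (-211.2) = -1541.2
Financial account = -(-1541.2 + (-164.4)) = 1705.6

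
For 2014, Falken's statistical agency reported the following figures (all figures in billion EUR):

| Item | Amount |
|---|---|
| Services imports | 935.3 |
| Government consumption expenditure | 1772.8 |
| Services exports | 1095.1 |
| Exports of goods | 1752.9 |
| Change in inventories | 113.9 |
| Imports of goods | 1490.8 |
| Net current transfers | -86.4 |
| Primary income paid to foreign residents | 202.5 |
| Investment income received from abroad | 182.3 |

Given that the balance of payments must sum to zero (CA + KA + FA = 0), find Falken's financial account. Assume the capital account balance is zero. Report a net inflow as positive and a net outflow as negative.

-315.3

Goods balance = 1752.9 - 1490.8 = 262.1
Services balance = 1095.1 - 935.3 = 159.8
Trade balance (goods + services) = 262.1 + 159.8 = 421.9
Net primary income = 182.3 - 202.5 = -20.2
Net secondary income = -86.4
Current account = 421.9 + (-20.2) + (-86.4) = 315.3
Financial account = -(315.3) = -315.3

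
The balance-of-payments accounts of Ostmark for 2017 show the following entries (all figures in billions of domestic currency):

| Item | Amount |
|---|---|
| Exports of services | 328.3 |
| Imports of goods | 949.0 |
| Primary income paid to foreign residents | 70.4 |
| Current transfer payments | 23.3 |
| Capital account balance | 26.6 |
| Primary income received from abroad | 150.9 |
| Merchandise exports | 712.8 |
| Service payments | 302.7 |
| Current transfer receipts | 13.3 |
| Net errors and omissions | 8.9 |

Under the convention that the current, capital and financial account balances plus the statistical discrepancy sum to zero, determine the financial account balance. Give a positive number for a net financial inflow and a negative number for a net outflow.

Goods balance = 712.8 - 949.0 = -236.2
Services balance = 328.3 - 302.7 = 25.6
Trade balance (goods + services) = -236.2 + 25.6 = -210.6
Net primary income = 150.9 - 70.4 = 80.5
Net secondary income = 13.3 - 23.3 = -10.0
Current account = -210.6 + 80.5 + (-10.0) = -140.1
Financial account = -(-140.1 + 26.6 + 8.9) = 104.6

104.6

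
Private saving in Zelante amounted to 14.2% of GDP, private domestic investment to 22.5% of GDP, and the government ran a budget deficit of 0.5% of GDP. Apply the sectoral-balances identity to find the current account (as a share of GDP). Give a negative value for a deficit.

-8.8

By the sectoral-balances identity, CA = (S_private - I) + (T - G).
Private balance = 14.2 - 22.5 = -8.3
Government balance (T - G) = -0.5
CA = -8.3 + (-0.5) = -8.8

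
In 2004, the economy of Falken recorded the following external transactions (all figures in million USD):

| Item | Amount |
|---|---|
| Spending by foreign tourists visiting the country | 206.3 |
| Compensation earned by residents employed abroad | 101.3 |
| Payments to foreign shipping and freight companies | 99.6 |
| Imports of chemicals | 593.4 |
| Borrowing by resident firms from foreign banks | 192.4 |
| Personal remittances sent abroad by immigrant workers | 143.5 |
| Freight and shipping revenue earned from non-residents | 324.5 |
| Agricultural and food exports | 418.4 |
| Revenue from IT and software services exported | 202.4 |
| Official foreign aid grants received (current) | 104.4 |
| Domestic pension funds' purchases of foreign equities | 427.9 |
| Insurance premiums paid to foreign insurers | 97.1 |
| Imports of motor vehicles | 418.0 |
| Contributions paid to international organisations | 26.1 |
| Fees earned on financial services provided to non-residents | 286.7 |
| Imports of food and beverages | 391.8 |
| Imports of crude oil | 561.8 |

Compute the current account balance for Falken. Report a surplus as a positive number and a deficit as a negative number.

-687.3

Goods: -561.8 - 418.0 + 418.4 - 593.4 - 391.8 = -1546.6
Services: 202.4 - 99.6 + 286.7 + 206.3 + 324.5 - 97.1 = 823.2
Primary income: 101.3
Secondary income: -26.1 - 143.5 + 104.4 = -65.2
Current account = (-1546.6) + 823.2 + 101.3 + (-65.2) = -687.3
(Excluded from the current account — financial account: borrowing by resident firms from foreign banks 192.4, domestic pension funds' purchases of foreign equities 427.9.)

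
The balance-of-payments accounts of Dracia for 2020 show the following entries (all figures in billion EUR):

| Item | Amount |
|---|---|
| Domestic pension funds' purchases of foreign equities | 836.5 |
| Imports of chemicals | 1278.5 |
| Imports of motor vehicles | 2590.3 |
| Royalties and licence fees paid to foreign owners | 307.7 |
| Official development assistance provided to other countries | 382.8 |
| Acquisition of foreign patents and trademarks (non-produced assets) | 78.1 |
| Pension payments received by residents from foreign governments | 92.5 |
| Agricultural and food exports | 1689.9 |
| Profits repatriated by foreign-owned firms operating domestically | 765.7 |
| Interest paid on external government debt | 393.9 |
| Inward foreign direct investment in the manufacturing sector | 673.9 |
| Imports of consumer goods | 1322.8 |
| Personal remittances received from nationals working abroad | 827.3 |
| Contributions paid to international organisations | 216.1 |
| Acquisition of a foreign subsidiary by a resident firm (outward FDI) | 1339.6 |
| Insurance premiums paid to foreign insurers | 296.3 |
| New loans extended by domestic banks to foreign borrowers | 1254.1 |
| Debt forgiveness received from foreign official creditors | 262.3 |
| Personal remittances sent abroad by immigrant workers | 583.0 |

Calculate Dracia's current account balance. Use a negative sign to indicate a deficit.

-5527.4

Goods: 1689.9 - 2590.3 - 1278.5 - 1322.8 = -3501.7
Services: -307.7 - 296.3 = -604.0
Primary income: -393.9 - 765.7 = -1159.6
Secondary income: 92.5 - 382.8 - 216.1 + 827.3 - 583.0 = -262.1
Current account = (-3501.7) + (-604.0) + (-1159.6) + (-262.1) = -5527.4
(Excluded from the current account — financial account: domestic pension funds' purchases of foreign equities 836.5, inward foreign direct investment in the manufacturing sector 673.9, acquisition of a foreign subsidiary by a resident firm (outward FDI) 1339.6, new loans extended by domestic banks to foreign borrowers 1254.1; capital account: acquisition of foreign patents and trademarks (non-produced assets) 78.1, debt forgiveness received from foreign official creditors 262.3.)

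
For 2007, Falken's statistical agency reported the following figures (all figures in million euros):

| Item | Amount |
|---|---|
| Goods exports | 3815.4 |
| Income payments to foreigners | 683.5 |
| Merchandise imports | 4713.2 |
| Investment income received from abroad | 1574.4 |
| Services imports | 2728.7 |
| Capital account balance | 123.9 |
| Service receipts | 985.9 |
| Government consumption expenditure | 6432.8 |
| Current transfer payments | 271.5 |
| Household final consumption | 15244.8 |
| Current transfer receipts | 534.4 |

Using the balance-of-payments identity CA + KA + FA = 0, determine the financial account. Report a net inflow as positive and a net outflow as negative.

Goods balance = 3815.4 - 4713.2 = -897.8
Services balance = 985.9 - 2728.7 = -1742.8
Trade balance (goods + services) = -897.8 + (-1742.8) = -2640.6
Net primary income = 1574.4 - 683.5 = 890.9
Net secondary income = 534.4 - 271.5 = 262.9
Current account = -2640.6 + 890.9 + 262.9 = -1486.8
Financial account = -(-1486.8 + 123.9) = 1362.9

1362.9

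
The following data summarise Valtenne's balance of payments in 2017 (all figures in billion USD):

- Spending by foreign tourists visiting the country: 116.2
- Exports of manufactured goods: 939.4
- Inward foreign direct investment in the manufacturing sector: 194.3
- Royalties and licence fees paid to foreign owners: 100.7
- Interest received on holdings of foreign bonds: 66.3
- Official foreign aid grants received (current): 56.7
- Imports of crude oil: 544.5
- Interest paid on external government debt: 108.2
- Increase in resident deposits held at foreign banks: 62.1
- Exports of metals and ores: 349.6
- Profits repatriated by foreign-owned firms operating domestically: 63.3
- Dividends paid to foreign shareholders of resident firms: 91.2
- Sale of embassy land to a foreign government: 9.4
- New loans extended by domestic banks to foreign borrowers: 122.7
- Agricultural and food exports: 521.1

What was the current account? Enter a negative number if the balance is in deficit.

1141.4

Goods: 349.6 + 521.1 - 544.5 + 939.4 = 1265.6
Services: -100.7 + 116.2 = 15.5
Primary income: -63.3 + 66.3 - 108.2 - 91.2 = -196.4
Secondary income: 56.7
Current account = 1265.6 + 15.5 + (-196.4) + 56.7 = 1141.4
(Excluded from the current account — financial account: inward foreign direct investment in the manufacturing sector 194.3, increase in resident deposits held at foreign banks 62.1, new loans extended by domestic banks to foreign borrowers 122.7; capital account: sale of embassy land to a foreign government 9.4.)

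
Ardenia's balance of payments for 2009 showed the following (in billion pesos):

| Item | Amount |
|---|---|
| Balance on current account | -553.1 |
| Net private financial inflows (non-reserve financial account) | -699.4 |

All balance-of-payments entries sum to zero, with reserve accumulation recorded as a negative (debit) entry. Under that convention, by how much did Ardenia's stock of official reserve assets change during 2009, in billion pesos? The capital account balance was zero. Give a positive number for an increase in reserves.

Official reserve transactions balance = -((-553.1) + (-699.4)) = 1252.5
An accumulation of reserves is recorded as a debit (negative entry), so the change in the stock of reserves is the negative of that balance.
Change in official reserves = -(1252.5) = -1252.5

-1252.5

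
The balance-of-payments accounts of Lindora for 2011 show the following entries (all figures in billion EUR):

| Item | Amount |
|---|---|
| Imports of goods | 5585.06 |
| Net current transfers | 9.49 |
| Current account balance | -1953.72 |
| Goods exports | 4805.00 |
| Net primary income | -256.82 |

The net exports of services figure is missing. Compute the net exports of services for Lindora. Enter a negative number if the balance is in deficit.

Current account = goods balance + services balance + net primary income + net secondary income
Sum of the known components = -1027.39
Net exports of services = CA - (known components) = -1953.72 - (-1027.39) = -926.33

-926.33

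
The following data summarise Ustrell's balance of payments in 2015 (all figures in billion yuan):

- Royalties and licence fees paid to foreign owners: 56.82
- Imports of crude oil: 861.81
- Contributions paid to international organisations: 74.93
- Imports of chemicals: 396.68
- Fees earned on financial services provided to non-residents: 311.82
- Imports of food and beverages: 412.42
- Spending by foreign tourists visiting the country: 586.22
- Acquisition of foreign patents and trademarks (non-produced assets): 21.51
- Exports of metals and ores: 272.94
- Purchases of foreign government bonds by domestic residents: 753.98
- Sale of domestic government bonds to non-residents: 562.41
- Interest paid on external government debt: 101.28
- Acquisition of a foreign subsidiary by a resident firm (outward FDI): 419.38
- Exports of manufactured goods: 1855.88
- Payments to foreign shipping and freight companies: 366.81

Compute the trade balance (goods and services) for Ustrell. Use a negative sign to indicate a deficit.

Goods: 272.94 - 412.42 + 1855.88 - 396.68 - 861.81 = 457.91
Services: -56.82 + 311.82 + 586.22 - 366.81 = 474.41
Trade balance = 457.91 + 474.41 = 932.32
(Excluded from the trade balance — secondary income: contributions paid to international organisations 74.93; capital account: acquisition of foreign patents and trademarks (non-produced assets) 21.51; financial account: purchases of foreign government bonds by domestic residents 753.98, sale of domestic government bonds to non-residents 562.41, acquisition of a foreign subsidiary by a resident firm (outward FDI) 419.38; primary income: interest paid on external government debt 101.28.)

932.32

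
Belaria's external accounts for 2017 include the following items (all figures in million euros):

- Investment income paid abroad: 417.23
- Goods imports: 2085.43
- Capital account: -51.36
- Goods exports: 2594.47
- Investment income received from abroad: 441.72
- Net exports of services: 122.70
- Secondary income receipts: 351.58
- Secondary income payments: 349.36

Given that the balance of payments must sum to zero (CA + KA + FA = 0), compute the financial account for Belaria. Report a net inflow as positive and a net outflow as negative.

Goods balance = 2594.47 - 2085.43 = 509.04
Services balance = 122.70
Trade balance (goods + services) = 509.04 + 122.70 = 631.74
Net primary income = 441.72 - 417.23 = 24.49
Net secondary income = 351.58 - 349.36 = 2.22
Current account = 631.74 + 24.49 + 2.22 = 658.45
Financial account = -(658.45 + (-51.36)) = -607.09

-607.09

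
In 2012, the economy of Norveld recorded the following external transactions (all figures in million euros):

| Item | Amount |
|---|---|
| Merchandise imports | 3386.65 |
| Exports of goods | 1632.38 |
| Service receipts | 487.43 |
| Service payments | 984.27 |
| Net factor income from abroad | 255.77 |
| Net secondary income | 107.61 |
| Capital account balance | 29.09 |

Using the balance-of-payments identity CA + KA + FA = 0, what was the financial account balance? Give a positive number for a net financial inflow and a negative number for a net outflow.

1858.64

Goods balance = 1632.38 - 3386.65 = -1754.27
Services balance = 487.43 - 984.27 = -496.84
Trade balance (goods + services) = -1754.27 + (-496.84) = -2251.11
Net primary income = 255.77
Net secondary income = 107.61
Current account = -2251.11 + 255.77 + 107.61 = -1887.73
Financial account = -(-1887.73 + 29.09) = 1858.64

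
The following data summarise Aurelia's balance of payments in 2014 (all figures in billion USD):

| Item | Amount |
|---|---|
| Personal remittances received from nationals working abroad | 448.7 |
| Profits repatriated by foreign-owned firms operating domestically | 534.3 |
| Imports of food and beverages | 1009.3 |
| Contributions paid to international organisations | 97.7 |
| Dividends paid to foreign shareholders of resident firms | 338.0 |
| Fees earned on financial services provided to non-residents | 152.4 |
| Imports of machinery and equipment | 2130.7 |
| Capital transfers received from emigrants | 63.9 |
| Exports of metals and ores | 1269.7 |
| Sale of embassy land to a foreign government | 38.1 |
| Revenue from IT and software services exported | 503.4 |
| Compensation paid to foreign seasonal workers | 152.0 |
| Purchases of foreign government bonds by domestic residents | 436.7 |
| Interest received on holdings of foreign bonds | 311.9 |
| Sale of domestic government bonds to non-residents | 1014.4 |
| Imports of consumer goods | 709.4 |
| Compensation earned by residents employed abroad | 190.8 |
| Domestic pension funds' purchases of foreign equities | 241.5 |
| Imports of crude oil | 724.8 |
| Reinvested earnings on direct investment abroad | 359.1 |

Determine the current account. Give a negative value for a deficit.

Goods: -2130.7 - 1009.3 - 724.8 + 1269.7 - 709.4 = -3304.5
Services: 503.4 + 152.4 = 655.8
Primary income: -534.3 + 359.1 - 338.0 - 152.0 + 190.8 + 311.9 = -162.5
Secondary income: 448.7 - 97.7 = 351.0
Current account = (-3304.5) + 655.8 + (-162.5) + 351.0 = -2460.2
(Excluded from the current account — capital account: capital transfers received from emigrants 63.9, sale of embassy land to a foreign government 38.1; financial account: purchases of foreign government bonds by domestic residents 436.7, sale of domestic government bonds to non-residents 1014.4, domestic pension funds' purchases of foreign equities 241.5.)

-2460.2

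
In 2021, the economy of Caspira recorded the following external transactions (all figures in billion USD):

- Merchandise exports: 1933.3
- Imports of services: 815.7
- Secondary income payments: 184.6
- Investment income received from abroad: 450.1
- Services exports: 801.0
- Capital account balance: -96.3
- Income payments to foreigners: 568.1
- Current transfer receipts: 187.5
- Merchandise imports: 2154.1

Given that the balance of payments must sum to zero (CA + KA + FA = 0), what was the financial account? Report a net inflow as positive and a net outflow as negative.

Goods balance = 1933.3 - 2154.1 = -220.8
Services balance = 801.0 - 815.7 = -14.7
Trade balance (goods + services) = -220.8 + (-14.7) = -235.5
Net primary income = 450.1 - 568.1 = -118.0
Net secondary income = 187.5 - 184.6 = 2.9
Current account = -235.5 + (-118.0) + 2.9 = -350.6
Financial account = -(-350.6 + (-96.3)) = 446.9

446.9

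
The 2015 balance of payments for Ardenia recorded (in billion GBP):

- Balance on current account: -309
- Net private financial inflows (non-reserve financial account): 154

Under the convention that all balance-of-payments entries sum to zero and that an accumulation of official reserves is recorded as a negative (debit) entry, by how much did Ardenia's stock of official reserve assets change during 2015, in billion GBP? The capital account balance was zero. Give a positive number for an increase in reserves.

-155

Official reserve transactions balance = -((-309) + 154) = 155
An accumulation of reserves is recorded as a debit (negative entry), so the change in the stock of reserves is the negative of that balance.
Change in official reserves = -(155) = -155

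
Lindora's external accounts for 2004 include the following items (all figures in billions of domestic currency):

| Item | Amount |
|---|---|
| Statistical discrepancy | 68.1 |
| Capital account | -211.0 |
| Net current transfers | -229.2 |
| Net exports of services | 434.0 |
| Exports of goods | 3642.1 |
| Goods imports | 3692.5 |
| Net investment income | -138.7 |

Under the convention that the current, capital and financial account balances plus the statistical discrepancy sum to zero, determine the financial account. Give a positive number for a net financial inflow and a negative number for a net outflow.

127.2

Goods balance = 3642.1 - 3692.5 = -50.4
Services balance = 434.0
Trade balance (goods + services) = -50.4 + 434.0 = 383.6
Net primary income = -138.7
Net secondary income = -229.2
Current account = 383.6 + (-138.7) + (-229.2) = 15.7
Financial account = -(15.7 + (-211.0) + 68.1) = 127.2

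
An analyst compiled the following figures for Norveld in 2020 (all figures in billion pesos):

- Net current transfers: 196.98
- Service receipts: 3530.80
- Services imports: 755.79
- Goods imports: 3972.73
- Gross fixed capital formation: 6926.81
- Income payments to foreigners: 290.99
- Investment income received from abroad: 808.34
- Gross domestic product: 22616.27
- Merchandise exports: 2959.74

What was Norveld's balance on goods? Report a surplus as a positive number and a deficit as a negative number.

-1012.99

Goods balance = 2959.74 - 3972.73 = -1012.99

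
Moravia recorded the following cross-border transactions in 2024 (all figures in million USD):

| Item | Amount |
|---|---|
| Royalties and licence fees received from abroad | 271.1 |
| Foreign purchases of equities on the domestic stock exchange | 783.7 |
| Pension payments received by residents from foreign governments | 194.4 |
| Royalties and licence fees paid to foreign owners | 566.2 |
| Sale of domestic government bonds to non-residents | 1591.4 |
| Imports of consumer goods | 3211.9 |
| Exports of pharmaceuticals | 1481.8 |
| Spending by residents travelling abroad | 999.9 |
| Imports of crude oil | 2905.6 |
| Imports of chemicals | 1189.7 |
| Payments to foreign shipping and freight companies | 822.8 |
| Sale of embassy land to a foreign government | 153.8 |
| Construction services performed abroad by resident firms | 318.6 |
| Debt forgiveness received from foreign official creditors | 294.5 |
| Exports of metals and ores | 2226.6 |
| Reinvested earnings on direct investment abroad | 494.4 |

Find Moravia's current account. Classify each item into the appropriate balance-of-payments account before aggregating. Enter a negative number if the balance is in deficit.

-4709.2

Goods: -2905.6 + 2226.6 + 1481.8 - 1189.7 - 3211.9 = -3598.8
Services: 318.6 - 566.2 - 822.8 - 999.9 + 271.1 = -1799.2
Primary income: 494.4
Secondary income: 194.4
Current account = (-3598.8) + (-1799.2) + 494.4 + 194.4 = -4709.2
(Excluded from the current account — financial account: foreign purchases of equities on the domestic stock exchange 783.7, sale of domestic government bonds to non-residents 1591.4; capital account: sale of embassy land to a foreign government 153.8, debt forgiveness received from foreign official creditors 294.5.)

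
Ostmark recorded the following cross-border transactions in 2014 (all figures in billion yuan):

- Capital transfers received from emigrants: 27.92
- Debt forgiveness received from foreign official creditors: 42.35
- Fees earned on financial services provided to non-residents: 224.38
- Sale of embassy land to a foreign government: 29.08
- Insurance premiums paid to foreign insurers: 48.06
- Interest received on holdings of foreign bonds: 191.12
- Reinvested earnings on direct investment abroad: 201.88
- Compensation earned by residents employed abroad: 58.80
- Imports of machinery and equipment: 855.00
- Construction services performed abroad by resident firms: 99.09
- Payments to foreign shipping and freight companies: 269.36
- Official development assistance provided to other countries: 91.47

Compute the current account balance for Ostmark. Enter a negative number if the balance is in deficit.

-488.62

Goods: -855.00
Services: 224.38 + 99.09 - 269.36 - 48.06 = 6.05
Primary income: 58.80 + 191.12 + 201.88 = 451.80
Secondary income: -91.47
Current account = (-855.00) + 6.05 + 451.80 + (-91.47) = -488.62
(Excluded from the current account — capital account: capital transfers received from emigrants 27.92, debt forgiveness received from foreign official creditors 42.35, sale of embassy land to a foreign government 29.08.)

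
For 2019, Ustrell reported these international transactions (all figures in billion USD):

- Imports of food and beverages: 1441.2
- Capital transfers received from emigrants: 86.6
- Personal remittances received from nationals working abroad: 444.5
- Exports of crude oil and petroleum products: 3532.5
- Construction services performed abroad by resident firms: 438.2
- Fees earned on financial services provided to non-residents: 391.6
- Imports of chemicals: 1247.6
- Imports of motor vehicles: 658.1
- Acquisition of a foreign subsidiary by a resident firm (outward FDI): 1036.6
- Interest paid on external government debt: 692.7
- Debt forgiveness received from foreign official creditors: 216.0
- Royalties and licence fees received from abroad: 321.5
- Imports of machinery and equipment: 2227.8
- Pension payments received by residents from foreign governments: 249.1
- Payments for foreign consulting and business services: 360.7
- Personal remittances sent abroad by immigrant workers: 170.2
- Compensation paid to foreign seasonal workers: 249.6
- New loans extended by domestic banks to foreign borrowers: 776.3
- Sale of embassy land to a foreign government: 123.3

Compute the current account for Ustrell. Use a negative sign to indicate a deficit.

Goods: -658.1 - 1247.6 - 2227.8 - 1441.2 + 3532.5 = -2042.2
Services: 391.6 + 321.5 + 438.2 - 360.7 = 790.6
Primary income: -692.7 - 249.6 = -942.3
Secondary income: 444.5 + 249.1 - 170.2 = 523.4
Current account = (-2042.2) + 790.6 + (-942.3) + 523.4 = -1670.5
(Excluded from the current account — capital account: capital transfers received from emigrants 86.6, debt forgiveness received from foreign official creditors 216.0, sale of embassy land to a foreign government 123.3; financial account: acquisition of a foreign subsidiary by a resident firm (outward FDI) 1036.6, new loans extended by domestic banks to foreign borrowers 776.3.)

-1670.5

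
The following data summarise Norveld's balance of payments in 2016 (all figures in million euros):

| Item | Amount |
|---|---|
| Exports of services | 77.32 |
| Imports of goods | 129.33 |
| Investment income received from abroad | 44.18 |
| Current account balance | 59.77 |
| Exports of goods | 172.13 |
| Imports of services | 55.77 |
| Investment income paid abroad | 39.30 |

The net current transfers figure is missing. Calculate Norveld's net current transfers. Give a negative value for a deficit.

Current account = goods balance + services balance + net primary income + net secondary income
Sum of the known components = 69.23
Net current transfers = CA - (known components) = 59.77 - 69.23 = -9.46

-9.46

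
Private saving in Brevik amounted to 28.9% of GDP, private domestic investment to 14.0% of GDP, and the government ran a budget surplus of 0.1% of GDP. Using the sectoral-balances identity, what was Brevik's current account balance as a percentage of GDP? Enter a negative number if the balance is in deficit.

By the sectoral-balances identity, CA = (S_private - I) + (T - G).
Private balance = 28.9 - 14.0 = 14.9
Government balance (T - G) = 0.1
CA = 14.9 + 0.1 = 15.0

15.0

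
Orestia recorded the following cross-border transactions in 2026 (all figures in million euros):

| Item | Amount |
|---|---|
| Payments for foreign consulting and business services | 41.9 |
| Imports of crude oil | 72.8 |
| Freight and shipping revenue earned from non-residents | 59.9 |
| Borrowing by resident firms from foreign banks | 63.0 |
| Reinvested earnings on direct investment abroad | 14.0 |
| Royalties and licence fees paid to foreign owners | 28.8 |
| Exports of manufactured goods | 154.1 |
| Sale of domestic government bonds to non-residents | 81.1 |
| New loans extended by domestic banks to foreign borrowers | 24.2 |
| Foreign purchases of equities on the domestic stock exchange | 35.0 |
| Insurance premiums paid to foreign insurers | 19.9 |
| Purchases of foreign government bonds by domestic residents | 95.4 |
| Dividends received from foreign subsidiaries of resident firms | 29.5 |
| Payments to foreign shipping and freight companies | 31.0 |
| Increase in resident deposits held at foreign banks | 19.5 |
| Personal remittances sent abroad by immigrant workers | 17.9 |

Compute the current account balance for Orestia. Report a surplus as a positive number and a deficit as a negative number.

45.2

Goods: 154.1 - 72.8 = 81.3
Services: -28.8 - 19.9 - 41.9 + 59.9 - 31.0 = -61.7
Primary income: 14.0 + 29.5 = 43.5
Secondary income: -17.9
Current account = 81.3 + (-61.7) + 43.5 + (-17.9) = 45.2
(Excluded from the current account — financial account: borrowing by resident firms from foreign banks 63.0, sale of domestic government bonds to non-residents 81.1, new loans extended by domestic banks to foreign borrowers 24.2, foreign purchases of equities on the domestic stock exchange 35.0, purchases of foreign government bonds by domestic residents 95.4, increase in resident deposits held at foreign banks 19.5.)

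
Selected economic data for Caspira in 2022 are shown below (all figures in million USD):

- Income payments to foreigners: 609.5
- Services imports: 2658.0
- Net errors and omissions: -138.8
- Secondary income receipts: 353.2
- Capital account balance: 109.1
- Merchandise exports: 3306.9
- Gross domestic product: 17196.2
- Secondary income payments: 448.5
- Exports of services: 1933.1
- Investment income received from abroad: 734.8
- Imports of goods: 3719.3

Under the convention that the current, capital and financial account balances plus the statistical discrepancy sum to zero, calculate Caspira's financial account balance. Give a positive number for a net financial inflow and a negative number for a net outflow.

Goods balance = 3306.9 - 3719.3 = -412.4
Services balance = 1933.1 - 2658.0 = -724.9
Trade balance (goods + services) = -412.4 + (-724.9) = -1137.3
Net primary income = 734.8 - 609.5 = 125.3
Net secondary income = 353.2 - 448.5 = -95.3
Current account = -1137.3 + 125.3 + (-95.3) = -1107.3
Financial account = -(-1107.3 + 109.1 + (-138.8)) = 1137.0

1137.0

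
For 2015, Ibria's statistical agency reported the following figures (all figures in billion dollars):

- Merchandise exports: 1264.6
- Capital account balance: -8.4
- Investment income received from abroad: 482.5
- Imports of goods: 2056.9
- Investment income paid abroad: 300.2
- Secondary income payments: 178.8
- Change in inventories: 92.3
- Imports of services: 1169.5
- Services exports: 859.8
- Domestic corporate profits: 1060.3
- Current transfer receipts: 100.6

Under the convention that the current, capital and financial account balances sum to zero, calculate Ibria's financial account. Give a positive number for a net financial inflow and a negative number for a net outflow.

1006.3

Goods balance = 1264.6 - 2056.9 = -792.3
Services balance = 859.8 - 1169.5 = -309.7
Trade balance (goods + services) = -792.3 + (-309.7) = -1102.0
Net primary income = 482.5 - 300.2 = 182.3
Net secondary income = 100.6 - 178.8 = -78.2
Current account = -1102.0 + 182.3 + (-78.2) = -997.9
Financial account = -(-997.9 + (-8.4)) = 1006.3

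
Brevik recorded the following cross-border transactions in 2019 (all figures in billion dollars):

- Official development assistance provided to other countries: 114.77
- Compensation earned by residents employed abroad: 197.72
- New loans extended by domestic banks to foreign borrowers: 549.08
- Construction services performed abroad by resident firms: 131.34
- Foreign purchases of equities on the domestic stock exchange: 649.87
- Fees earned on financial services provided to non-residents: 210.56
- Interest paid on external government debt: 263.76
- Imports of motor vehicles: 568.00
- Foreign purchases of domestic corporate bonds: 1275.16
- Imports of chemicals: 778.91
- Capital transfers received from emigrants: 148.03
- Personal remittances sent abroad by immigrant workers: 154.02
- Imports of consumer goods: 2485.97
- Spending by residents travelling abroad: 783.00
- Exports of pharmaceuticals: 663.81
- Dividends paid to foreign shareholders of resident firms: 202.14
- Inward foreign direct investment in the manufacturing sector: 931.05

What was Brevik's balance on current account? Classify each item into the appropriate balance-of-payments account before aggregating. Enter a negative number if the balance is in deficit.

-4147.14

Goods: 663.81 - 778.91 - 568.00 - 2485.97 = -3169.07
Services: -783.00 + 131.34 + 210.56 = -441.10
Primary income: 197.72 - 202.14 - 263.76 = -268.18
Secondary income: -154.02 - 114.77 = -268.79
Current account = (-3169.07) + (-441.10) + (-268.18) + (-268.79) = -4147.14
(Excluded from the current account — financial account: new loans extended by domestic banks to foreign borrowers 549.08, foreign purchases of equities on the domestic stock exchange 649.87, foreign purchases of domestic corporate bonds 1275.16, inward foreign direct investment in the manufacturing sector 931.05; capital account: capital transfers received from emigrants 148.03.)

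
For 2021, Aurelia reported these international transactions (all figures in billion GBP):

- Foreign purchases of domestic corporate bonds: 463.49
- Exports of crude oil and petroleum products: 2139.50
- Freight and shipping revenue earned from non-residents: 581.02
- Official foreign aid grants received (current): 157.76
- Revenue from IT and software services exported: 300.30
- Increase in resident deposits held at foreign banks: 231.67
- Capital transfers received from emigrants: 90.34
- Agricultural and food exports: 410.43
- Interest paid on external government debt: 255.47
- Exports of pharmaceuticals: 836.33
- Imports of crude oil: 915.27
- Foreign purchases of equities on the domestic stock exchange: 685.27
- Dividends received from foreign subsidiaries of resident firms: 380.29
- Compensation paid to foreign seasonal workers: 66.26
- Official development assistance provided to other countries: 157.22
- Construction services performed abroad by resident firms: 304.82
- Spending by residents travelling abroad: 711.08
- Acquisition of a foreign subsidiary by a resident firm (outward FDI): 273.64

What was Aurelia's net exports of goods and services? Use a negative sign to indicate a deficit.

Goods: 410.43 + 2139.50 - 915.27 + 836.33 = 2470.99
Services: 304.82 - 711.08 + 581.02 + 300.30 = 475.06
Trade balance = 2470.99 + 475.06 = 2946.05
(Excluded from the trade balance — financial account: foreign purchases of domestic corporate bonds 463.49, increase in resident deposits held at foreign banks 231.67, foreign purchases of equities on the domestic stock exchange 685.27, acquisition of a foreign subsidiary by a resident firm (outward FDI) 273.64; secondary income: official foreign aid grants received (current) 157.76, official development assistance provided to other countries 157.22; capital account: capital transfers received from emigrants 90.34; primary income: interest paid on external government debt 255.47, dividends received from foreign subsidiaries of resident firms 380.29, compensation paid to foreign seasonal workers 66.26.)

2946.05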